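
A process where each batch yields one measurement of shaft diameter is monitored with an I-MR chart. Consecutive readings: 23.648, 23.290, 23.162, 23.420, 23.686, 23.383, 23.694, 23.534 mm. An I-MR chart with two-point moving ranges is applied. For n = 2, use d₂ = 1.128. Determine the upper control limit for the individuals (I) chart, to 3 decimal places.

X̄ = (23.648 + 23.290 + 23.162 + 23.420 + 23.686 + 23.383 + 23.694 + 23.534) / 8 = 23.4771
Moving ranges: 0.358, 0.128, 0.258, 0.266, 0.303, 0.311, 0.160; M̄R̄ = 1.7840 / 7 = 0.2549
UCL = X̄ + 3·M̄R̄/d₂ = 23.4771 + 3 × 0.2549 / 1.128 = 24.1549

24.155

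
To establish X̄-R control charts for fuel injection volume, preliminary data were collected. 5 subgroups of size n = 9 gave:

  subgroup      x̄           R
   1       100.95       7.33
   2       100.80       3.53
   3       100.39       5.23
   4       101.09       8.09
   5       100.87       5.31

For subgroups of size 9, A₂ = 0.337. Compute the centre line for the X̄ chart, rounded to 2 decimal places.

X̄̄ = (100.95 + 100.80 + 100.39 + 101.09 + 100.87) / 5 = 504.1000 / 5 = 100.8200
CL = X̄̄ = 100.8200

100.82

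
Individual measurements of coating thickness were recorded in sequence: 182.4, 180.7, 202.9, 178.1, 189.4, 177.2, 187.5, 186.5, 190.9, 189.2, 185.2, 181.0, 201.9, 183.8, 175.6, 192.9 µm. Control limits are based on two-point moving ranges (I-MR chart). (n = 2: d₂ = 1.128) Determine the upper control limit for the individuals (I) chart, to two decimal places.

X̄ = (182.4 + 180.7 + 202.9 + 178.1 + 189.4 + 177.2 + 187.5 + 186.5 + 190.9 + 189.2 + 185.2 + 181.0 + 201.9 + 183.8 + 175.6 + 192.9) / 16 = 186.5750
Moving ranges: 1.7, 22.2, 24.8, 11.3, 12.2, 10.3, 1.0, 4.4, 1.7, 4.0, 4.2, 20.9, 18.1, 8.2, 17.3; M̄R̄ = 162.3000 / 15 = 10.8200
UCL = X̄ + 3·M̄R̄/d₂ = 186.5750 + 3 × 10.8200 / 1.128 = 215.3516

215.35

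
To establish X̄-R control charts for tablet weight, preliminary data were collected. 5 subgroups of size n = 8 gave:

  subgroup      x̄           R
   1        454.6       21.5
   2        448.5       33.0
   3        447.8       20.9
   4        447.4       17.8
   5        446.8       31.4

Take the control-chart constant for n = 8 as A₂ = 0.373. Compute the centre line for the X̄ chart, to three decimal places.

X̄̄ = (454.6 + 448.5 + 447.8 + 447.4 + 446.8) / 5 = 2245.1000 / 5 = 449.0200
CL = X̄̄ = 449.0200

449.020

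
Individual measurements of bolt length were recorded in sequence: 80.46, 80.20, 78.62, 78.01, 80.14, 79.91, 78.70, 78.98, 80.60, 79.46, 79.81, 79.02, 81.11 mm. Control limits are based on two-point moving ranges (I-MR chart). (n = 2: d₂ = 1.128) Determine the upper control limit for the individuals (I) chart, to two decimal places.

X̄ = (80.46 + 80.20 + 78.62 + 78.01 + 80.14 + 79.91 + 78.70 + 78.98 + 80.60 + 79.46 + 79.81 + 79.02 + 81.11) / 13 = 79.6169
Moving ranges: 0.26, 1.58, 0.61, 2.13, 0.23, 1.21, 0.28, 1.62, 1.14, 0.35, 0.79, 2.09; M̄R̄ = 12.2900 / 12 = 1.0242
UCL = X̄ + 3·M̄R̄/d₂ = 79.6169 + 3 × 1.0242 / 1.128 = 82.3408

82.34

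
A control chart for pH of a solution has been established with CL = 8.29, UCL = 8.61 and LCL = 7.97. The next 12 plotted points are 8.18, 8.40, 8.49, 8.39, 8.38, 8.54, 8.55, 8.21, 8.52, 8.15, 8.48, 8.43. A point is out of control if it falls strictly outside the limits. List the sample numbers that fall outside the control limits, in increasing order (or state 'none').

All 12 points lie within [7.97, 8.61].

none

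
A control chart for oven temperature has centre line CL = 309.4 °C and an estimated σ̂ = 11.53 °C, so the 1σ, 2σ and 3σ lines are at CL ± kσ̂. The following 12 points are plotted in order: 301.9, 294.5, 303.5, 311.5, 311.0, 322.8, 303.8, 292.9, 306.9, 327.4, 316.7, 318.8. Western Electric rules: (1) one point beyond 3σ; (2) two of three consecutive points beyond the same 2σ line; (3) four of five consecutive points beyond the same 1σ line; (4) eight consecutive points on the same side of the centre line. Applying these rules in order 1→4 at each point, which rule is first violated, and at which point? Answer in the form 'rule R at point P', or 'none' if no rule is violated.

Zone of each point (C = within 1σ̂, B = 1σ̂–2σ̂, A = 2σ̂–3σ̂, * = beyond 3σ̂; sign = side of CL): 1:-C, 2:-B, 3:-C, 4:+C, 5:+C, 6:+B, 7:-C, 8:-B, 9:-C, 10:+B, 11:+C, 12:+C
No rule fires across all 12 points.

none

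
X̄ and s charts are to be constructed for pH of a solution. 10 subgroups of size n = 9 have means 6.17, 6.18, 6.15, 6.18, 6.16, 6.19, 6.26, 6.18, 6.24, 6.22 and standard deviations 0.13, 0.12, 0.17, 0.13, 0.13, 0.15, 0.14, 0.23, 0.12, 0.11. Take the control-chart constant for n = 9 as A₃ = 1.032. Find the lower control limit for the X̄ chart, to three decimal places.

X̄̄ = (6.17 + 6.18 + 6.15 + 6.18 + 6.16 + 6.19 + 6.26 + 6.18 + 6.24 + 6.22) / 10 = 6.1930
s̄ = (0.13 + 0.12 + 0.17 + 0.13 + 0.13 + 0.15 + 0.14 + 0.23 + 0.12 + 0.11) / 10 = 0.1430
LCL = X̄̄ − A₃·s̄ = 6.1930 − 1.032 × 0.1430 = 6.0454

6.045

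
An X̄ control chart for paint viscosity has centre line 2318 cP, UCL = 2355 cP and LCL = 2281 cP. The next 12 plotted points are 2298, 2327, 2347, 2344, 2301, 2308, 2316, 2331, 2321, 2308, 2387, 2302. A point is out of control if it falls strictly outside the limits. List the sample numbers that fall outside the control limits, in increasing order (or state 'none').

11

Compare each point to [2281, 2355]: sample 11 = 2387 > UCL.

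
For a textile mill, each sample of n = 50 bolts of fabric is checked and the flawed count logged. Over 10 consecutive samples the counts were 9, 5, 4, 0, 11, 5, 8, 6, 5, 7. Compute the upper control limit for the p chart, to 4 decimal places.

p̄ = Σdᵢ / (k·n) = 60 / (10 × 50) = 0.12000
UCL = p̄ + 3·√(p̄(1−p̄)/n) = 0.12000 + 3 × √(0.12000×0.88000/50) = 0.12000 + 3 × 0.04596 = 0.25787

0.2579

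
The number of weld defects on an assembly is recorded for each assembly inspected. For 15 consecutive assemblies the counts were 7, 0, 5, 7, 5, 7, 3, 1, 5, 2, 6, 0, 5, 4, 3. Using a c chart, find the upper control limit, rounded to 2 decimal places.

10.00

c̄ = (7 + 0 + 5 + 7 + 5 + 7 + 3 + 1 + 5 + 2 + 6 + 0 + 5 + 4 + 3) / 15 = 60 / 15 = 4.0000
UCL = c̄ + 3√c̄ = 4.0000 + 3 × √4.0000 = 4.0000 + 3 × 2.0000 = 10.0000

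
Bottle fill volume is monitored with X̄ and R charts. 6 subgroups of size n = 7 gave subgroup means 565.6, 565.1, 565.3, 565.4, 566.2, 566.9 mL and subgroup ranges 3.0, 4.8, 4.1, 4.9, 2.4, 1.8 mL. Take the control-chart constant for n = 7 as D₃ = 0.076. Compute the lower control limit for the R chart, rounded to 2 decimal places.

0.27

R̄ = (3.0 + 4.8 + 4.1 + 4.9 + 2.4 + 1.8) / 6 = 21.0000 / 6 = 3.5000
LCL_R = D₃·R̄ = 0.076 × 3.5000 = 0.2660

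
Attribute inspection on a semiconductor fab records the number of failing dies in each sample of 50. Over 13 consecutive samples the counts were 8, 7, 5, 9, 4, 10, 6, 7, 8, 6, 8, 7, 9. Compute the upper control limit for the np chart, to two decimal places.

14.69

p̄ = Σdᵢ / (k·n) = 94 / (13 × 50) = 0.14462
UCL = np̄ + 3·√(np̄(1−p̄)) = 7.2308 + 3 × √(7.2308×0.85538) = 7.2308 + 3 × 2.4870 = 14.6917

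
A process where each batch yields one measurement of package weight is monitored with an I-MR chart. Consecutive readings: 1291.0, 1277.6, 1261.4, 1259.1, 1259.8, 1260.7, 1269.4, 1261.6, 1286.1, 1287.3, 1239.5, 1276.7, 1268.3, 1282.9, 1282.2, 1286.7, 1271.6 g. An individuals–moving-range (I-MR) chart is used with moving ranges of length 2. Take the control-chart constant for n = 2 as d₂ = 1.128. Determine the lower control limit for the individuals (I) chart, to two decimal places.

1237.97

X̄ = (1291.0 + 1277.6 + 1261.4 + 1259.1 + 1259.8 + 1260.7 + 1269.4 + 1261.6 + 1286.1 + 1287.3 + 1239.5 + 1276.7 + 1268.3 + 1282.9 + 1282.2 + 1286.7 + 1271.6) / 17 = 1271.8765
Moving ranges: 13.4, 16.2, 2.3, 0.7, 0.9, 8.7, 7.8, 24.5, 1.2, 47.8, 37.2, 8.4, 14.6, 0.7, 4.5, 15.1; M̄R̄ = 204.0000 / 16 = 12.7500
LCL = X̄ − 3·M̄R̄/d₂ = 1271.8765 − 3 × 12.7500 / 1.128 = 1237.9669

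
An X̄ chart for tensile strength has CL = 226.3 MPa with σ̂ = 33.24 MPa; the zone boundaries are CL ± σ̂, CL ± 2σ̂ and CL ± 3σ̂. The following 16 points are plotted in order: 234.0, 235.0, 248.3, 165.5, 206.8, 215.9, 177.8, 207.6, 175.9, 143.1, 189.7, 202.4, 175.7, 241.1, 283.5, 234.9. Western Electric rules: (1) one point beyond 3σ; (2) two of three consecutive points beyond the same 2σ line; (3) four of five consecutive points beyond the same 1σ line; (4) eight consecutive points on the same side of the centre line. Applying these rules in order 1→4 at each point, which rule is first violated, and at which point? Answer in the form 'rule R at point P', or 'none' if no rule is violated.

rule 3 at point 11

Zone of each point (C = within 1σ̂, B = 1σ̂–2σ̂, A = 2σ̂–3σ̂, * = beyond 3σ̂; sign = side of CL): 1:+C, 2:+C, 3:+C, 4:-B, 5:-C, 6:-C, 7:-B, 8:-C, 9:-B, 10:-A, 11:-B, 12:-C, 13:-B, 14:+C, 15:+B, 16:+C
Rule 3 (four of five consecutive points beyond the same 1σ limit) is satisfied at point 11.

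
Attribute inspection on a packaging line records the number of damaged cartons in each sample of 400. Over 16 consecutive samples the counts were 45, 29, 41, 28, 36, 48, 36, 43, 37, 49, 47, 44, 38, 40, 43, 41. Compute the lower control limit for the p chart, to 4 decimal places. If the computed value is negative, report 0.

p̄ = Σdᵢ / (k·n) = 645 / (16 × 400) = 0.10078
LCL = p̄ − 3·√(p̄(1−p̄)/n) = 0.10078 − 3 × 0.01505 = 0.05563

0.0556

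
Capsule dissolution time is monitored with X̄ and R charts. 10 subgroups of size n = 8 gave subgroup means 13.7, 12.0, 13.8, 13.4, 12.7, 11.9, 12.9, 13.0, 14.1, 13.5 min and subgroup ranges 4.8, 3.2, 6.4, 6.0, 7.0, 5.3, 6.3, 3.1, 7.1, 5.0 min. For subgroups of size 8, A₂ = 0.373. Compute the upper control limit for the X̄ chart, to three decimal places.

X̄̄ = (13.7 + 12.0 + 13.8 + 13.4 + 12.7 + 11.9 + 12.9 + 13.0 + 14.1 + 13.5) / 10 = 131.0000 / 10 = 13.1000
R̄ = (4.8 + 3.2 + 6.4 + 6.0 + 7.0 + 5.3 + 6.3 + 3.1 + 7.1 + 5.0) / 10 = 54.2000 / 10 = 5.4200
UCL = X̄̄ + A₂·R̄ = 13.1000 + 0.373 × 5.4200 = 15.1217

15.122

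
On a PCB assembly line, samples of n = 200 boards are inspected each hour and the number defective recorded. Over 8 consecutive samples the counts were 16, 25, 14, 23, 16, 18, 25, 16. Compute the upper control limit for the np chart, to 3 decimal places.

p̄ = Σdᵢ / (k·n) = 153 / (8 × 200) = 0.09563
UCL = np̄ + 3·√(np̄(1−p̄)) = 19.1250 + 3 × √(19.1250×0.90438) = 19.1250 + 3 × 4.1589 = 31.6016

31.602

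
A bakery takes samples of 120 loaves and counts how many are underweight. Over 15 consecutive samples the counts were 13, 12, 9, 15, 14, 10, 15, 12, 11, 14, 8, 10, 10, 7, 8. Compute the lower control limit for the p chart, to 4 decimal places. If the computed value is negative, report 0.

0.0137

p̄ = Σdᵢ / (k·n) = 168 / (15 × 120) = 0.09333
LCL = p̄ − 3·√(p̄(1−p̄)/n) = 0.09333 − 3 × 0.02656 = 0.01367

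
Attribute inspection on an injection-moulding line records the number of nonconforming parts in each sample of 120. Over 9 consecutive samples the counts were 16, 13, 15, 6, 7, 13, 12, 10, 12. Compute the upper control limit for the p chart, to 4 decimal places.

0.1771

p̄ = Σdᵢ / (k·n) = 104 / (9 × 120) = 0.09630
UCL = p̄ + 3·√(p̄(1−p̄)/n) = 0.09630 + 3 × √(0.09630×0.90370/120) = 0.09630 + 3 × 0.02693 = 0.17708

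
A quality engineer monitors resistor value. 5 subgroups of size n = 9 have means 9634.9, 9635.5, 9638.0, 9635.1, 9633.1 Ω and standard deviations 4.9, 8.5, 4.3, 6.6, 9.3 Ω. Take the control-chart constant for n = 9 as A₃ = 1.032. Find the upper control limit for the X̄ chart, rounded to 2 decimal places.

X̄̄ = (9634.9 + 9635.5 + 9638.0 + 9635.1 + 9633.1) / 5 = 9635.3200
s̄ = (4.9 + 8.5 + 4.3 + 6.6 + 9.3) / 5 = 6.7200
UCL = X̄̄ + A₃·s̄ = 9635.3200 + 1.032 × 6.7200 = 9642.2550

9642.26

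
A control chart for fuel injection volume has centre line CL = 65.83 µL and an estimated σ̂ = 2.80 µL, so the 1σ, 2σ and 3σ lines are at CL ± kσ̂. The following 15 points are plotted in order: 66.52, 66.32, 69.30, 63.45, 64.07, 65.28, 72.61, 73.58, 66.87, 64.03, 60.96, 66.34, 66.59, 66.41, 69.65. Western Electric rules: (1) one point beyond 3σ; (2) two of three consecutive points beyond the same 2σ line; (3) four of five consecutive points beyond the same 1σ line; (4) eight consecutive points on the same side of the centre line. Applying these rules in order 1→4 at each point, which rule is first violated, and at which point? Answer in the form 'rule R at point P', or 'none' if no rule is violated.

rule 2 at point 8

Zone of each point (C = within 1σ̂, B = 1σ̂–2σ̂, A = 2σ̂–3σ̂, * = beyond 3σ̂; sign = side of CL): 1:+C, 2:+C, 3:+B, 4:-C, 5:-C, 6:-C, 7:+A, 8:+A, 9:+C, 10:-C, 11:-B, 12:+C, 13:+C, 14:+C, 15:+B
Rule 2 (two of three consecutive points beyond the same 2σ limit) is satisfied at point 8.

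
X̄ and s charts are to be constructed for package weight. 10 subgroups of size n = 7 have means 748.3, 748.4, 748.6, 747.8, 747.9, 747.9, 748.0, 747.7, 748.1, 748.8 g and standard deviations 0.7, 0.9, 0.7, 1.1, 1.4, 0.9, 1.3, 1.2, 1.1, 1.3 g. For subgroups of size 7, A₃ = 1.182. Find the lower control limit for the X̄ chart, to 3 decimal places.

X̄̄ = (748.3 + 748.4 + 748.6 + 747.8 + 747.9 + 747.9 + 748.0 + 747.7 + 748.1 + 748.8) / 10 = 748.1500
s̄ = (0.7 + 0.9 + 0.7 + 1.1 + 1.4 + 0.9 + 1.3 + 1.2 + 1.1 + 1.3) / 10 = 1.0600
LCL = X̄̄ − A₃·s̄ = 748.1500 − 1.182 × 1.0600 = 746.8971

746.897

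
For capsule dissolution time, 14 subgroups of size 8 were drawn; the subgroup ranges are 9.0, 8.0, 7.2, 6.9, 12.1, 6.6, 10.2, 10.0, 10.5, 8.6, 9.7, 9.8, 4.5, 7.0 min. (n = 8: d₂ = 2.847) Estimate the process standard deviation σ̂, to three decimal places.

3.013

R̄ = (9.0 + 8.0 + 7.2 + 6.9 + 12.1 + 6.6 + 10.2 + 10.0 + 10.5 + 8.6 + 9.7 + 9.8 + 4.5 + 7.0) / 14 = 8.5786
σ̂ = R̄ / d₂ = 8.5786 / 2.847 = 3.0132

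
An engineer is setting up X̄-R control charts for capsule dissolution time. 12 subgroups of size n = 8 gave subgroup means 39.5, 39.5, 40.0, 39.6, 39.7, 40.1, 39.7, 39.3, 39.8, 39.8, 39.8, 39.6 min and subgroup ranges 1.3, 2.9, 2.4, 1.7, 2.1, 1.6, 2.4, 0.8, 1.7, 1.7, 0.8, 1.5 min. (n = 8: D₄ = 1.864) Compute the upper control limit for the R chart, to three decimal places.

3.246

R̄ = (1.3 + 2.9 + 2.4 + 1.7 + 2.1 + 1.6 + 2.4 + 0.8 + 1.7 + 1.7 + 0.8 + 1.5) / 12 = 20.9000 / 12 = 1.7417
UCL_R = D₄·R̄ = 1.864 × 1.7417 = 3.2465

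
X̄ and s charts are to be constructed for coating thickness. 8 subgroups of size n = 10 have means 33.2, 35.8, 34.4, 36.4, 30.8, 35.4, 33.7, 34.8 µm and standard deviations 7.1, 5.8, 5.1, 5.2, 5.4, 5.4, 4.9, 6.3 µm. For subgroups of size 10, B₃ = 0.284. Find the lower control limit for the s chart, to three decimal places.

s̄ = (7.1 + 5.8 + 5.1 + 5.2 + 5.4 + 5.4 + 4.9 + 6.3) / 8 = 5.6500
LCL_s = B₃·s̄ = 0.284 × 5.6500 = 1.6046

1.605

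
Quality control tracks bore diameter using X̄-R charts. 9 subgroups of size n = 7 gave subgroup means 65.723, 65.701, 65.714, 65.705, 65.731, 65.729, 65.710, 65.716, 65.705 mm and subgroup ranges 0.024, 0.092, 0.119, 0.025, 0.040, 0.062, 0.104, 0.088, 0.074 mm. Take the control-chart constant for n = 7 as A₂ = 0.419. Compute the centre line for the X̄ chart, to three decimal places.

X̄̄ = (65.723 + 65.701 + 65.714 + 65.705 + 65.731 + 65.729 + 65.710 + 65.716 + 65.705) / 9 = 591.4340 / 9 = 65.7149
CL = X̄̄ = 65.7149

65.715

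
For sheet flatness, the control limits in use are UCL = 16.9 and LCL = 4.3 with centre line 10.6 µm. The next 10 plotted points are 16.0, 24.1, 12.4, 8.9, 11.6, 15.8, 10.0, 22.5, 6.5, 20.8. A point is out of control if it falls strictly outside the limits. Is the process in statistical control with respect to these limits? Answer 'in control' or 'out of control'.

Compare each point to [4.3, 16.9]: sample 2 = 24.1 > UCL; sample 8 = 22.5 > UCL; sample 10 = 20.8 > UCL.

out of control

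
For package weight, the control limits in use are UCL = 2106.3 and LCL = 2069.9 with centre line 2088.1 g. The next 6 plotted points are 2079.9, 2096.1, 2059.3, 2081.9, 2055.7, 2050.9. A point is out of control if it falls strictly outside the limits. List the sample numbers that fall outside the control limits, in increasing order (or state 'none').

3, 5, 6

Compare each point to [2069.9, 2106.3]: sample 3 = 2059.3 < LCL; sample 5 = 2055.7 < LCL; sample 6 = 2050.9 < LCL.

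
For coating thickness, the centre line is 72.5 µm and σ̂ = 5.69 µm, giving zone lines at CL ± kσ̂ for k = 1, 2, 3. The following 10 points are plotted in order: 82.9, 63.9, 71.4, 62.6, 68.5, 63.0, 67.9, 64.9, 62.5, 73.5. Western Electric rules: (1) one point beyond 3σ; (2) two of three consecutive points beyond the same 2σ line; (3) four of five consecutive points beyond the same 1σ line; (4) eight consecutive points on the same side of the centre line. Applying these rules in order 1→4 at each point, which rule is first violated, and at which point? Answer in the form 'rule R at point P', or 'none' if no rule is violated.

Zone of each point (C = within 1σ̂, B = 1σ̂–2σ̂, A = 2σ̂–3σ̂, * = beyond 3σ̂; sign = side of CL): 1:+B, 2:-B, 3:-C, 4:-B, 5:-C, 6:-B, 7:-C, 8:-B, 9:-B, 10:+C
Rule 4 (eight consecutive points on the same side of the centre line) is satisfied at point 9.

rule 4 at point 9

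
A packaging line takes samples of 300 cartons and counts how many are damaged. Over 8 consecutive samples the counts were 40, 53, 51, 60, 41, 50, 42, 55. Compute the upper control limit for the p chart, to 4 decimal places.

0.2274

p̄ = Σdᵢ / (k·n) = 392 / (8 × 300) = 0.16333
UCL = p̄ + 3·√(p̄(1−p̄)/n) = 0.16333 + 3 × √(0.16333×0.83667/300) = 0.16333 + 3 × 0.02134 = 0.22736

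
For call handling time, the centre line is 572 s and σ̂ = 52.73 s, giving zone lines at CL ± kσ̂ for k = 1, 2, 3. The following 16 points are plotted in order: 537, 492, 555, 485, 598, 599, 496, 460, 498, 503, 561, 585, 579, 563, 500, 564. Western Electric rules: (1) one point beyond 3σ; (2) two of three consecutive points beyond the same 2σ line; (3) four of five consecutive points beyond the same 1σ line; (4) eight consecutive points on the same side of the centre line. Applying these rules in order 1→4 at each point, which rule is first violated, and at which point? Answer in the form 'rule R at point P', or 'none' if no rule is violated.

Zone of each point (C = within 1σ̂, B = 1σ̂–2σ̂, A = 2σ̂–3σ̂, * = beyond 3σ̂; sign = side of CL): 1:-C, 2:-B, 3:-C, 4:-B, 5:+C, 6:+C, 7:-B, 8:-A, 9:-B, 10:-B, 11:-C, 12:+C, 13:+C, 14:-C, 15:-B, 16:-C
Rule 3 (four of five consecutive points beyond the same 1σ limit) is satisfied at point 10.

rule 3 at point 10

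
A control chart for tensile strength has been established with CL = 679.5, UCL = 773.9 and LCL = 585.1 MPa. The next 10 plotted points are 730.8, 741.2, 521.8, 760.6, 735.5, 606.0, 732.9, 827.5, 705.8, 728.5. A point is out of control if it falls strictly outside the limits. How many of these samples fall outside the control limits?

Compare each point to [585.1, 773.9]: sample 3 = 521.8 < LCL; sample 8 = 827.5 > UCL.

2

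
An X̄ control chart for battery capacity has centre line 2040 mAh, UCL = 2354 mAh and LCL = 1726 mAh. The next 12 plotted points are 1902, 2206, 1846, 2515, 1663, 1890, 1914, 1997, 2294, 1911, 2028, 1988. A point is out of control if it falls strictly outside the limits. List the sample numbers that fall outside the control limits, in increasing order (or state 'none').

4, 5

Compare each point to [1726, 2354]: sample 4 = 2515 > UCL; sample 5 = 1663 < LCL.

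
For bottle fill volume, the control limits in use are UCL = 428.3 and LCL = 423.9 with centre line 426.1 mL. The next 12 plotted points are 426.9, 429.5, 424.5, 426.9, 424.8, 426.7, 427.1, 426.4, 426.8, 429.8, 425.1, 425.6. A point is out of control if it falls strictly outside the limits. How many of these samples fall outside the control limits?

2

Compare each point to [423.9, 428.3]: sample 2 = 429.5 > UCL; sample 10 = 429.8 > UCL.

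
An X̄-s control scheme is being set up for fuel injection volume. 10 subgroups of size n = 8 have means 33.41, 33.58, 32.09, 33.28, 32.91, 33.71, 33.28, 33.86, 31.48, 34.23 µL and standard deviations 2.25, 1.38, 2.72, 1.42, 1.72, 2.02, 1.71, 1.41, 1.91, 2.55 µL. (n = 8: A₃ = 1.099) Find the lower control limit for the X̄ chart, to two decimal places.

X̄̄ = (33.41 + 33.58 + 32.09 + 33.28 + 32.91 + 33.71 + 33.28 + 33.86 + 31.48 + 34.23) / 10 = 33.1830
s̄ = (2.25 + 1.38 + 2.72 + 1.42 + 1.72 + 2.02 + 1.71 + 1.41 + 1.91 + 2.55) / 10 = 1.9090
LCL = X̄̄ − A₃·s̄ = 33.1830 − 1.099 × 1.9090 = 31.0850

31.09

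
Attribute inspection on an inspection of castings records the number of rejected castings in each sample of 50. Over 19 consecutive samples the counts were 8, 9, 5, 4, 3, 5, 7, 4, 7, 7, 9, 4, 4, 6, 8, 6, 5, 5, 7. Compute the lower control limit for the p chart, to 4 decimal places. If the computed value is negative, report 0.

p̄ = Σdᵢ / (k·n) = 113 / (19 × 50) = 0.11895
LCL = p̄ − 3·√(p̄(1−p̄)/n) = 0.11895 − 3 × 0.04578 = -0.01840 → 0 (negative, so LCL = 0)

0.0000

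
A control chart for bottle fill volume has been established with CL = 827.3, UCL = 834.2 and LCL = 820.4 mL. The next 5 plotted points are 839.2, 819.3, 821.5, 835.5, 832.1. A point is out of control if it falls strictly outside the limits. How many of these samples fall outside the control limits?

3

Compare each point to [820.4, 834.2]: sample 1 = 839.2 > UCL; sample 2 = 819.3 < LCL; sample 4 = 835.5 > UCL.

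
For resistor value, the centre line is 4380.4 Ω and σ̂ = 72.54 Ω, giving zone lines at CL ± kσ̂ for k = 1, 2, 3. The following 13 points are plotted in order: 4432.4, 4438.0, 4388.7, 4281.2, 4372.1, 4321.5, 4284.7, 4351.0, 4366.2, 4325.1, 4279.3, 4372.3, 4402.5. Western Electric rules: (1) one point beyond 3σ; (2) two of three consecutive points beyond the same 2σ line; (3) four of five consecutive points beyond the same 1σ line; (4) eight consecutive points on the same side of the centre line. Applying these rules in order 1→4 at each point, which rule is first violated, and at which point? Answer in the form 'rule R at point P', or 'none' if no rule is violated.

Zone of each point (C = within 1σ̂, B = 1σ̂–2σ̂, A = 2σ̂–3σ̂, * = beyond 3σ̂; sign = side of CL): 1:+C, 2:+C, 3:+C, 4:-B, 5:-C, 6:-C, 7:-B, 8:-C, 9:-C, 10:-C, 11:-B, 12:-C, 13:+C
Rule 4 (eight consecutive points on the same side of the centre line) is satisfied at point 11.

rule 4 at point 11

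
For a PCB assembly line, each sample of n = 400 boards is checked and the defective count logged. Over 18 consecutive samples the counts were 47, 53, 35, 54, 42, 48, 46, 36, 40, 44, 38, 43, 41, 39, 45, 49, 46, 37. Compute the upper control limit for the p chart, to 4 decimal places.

0.1554

p̄ = Σdᵢ / (k·n) = 783 / (18 × 400) = 0.10875
UCL = p̄ + 3·√(p̄(1−p̄)/n) = 0.10875 + 3 × √(0.10875×0.89125/400) = 0.10875 + 3 × 0.01557 = 0.15545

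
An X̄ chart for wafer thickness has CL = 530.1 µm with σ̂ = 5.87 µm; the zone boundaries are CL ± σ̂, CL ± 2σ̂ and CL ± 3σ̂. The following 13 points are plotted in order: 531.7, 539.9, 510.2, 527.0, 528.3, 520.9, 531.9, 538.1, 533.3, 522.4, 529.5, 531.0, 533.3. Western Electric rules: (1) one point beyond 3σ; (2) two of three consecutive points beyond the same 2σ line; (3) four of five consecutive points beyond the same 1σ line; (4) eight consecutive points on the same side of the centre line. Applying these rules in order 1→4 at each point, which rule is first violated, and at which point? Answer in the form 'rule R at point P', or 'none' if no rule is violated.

rule 1 at point 3

Zone of each point (C = within 1σ̂, B = 1σ̂–2σ̂, A = 2σ̂–3σ̂, * = beyond 3σ̂; sign = side of CL): 1:+C, 2:+B, 3:-*, 4:-C, 5:-C, 6:-B, 7:+C, 8:+B, 9:+C, 10:-B, 11:-C, 12:+C, 13:+C
Rule 1 (one point beyond the 3σ limits) is satisfied at point 3.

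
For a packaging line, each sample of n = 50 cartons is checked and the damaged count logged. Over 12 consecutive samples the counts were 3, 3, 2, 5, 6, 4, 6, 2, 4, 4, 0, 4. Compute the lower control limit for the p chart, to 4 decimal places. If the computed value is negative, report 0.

p̄ = Σdᵢ / (k·n) = 43 / (12 × 50) = 0.07167
LCL = p̄ − 3·√(p̄(1−p̄)/n) = 0.07167 − 3 × 0.03648 = -0.03777 → 0 (negative, so LCL = 0)

0.0000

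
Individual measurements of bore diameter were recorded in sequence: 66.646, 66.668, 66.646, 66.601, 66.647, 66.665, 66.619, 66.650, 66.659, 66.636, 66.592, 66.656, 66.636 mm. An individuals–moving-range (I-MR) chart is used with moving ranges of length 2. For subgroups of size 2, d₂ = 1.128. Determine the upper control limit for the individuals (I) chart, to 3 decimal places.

X̄ = (66.646 + 66.668 + 66.646 + 66.601 + 66.647 + 66.665 + 66.619 + 66.650 + 66.659 + 66.636 + 66.592 + 66.656 + 66.636) / 13 = 66.6401
Moving ranges: 0.022, 0.022, 0.045, 0.046, 0.018, 0.046, 0.031, 0.009, 0.023, 0.044, 0.064, 0.020; M̄R̄ = 0.3900 / 12 = 0.0325
UCL = X̄ + 3·M̄R̄/d₂ = 66.6401 + 3 × 0.0325 / 1.128 = 66.7265

66.727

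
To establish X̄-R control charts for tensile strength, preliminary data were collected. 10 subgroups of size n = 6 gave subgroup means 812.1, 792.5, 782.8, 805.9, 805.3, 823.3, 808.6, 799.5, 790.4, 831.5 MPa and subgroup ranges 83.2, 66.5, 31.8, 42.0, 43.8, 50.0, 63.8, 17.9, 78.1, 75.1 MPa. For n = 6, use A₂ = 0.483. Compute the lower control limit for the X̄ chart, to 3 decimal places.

X̄̄ = (812.1 + 792.5 + 782.8 + 805.9 + 805.3 + 823.3 + 808.6 + 799.5 + 790.4 + 831.5) / 10 = 8051.9000 / 10 = 805.1900
R̄ = (83.2 + 66.5 + 31.8 + 42.0 + 43.8 + 50.0 + 63.8 + 17.9 + 78.1 + 75.1) / 10 = 552.2000 / 10 = 55.2200
LCL = X̄̄ − A₂·R̄ = 805.1900 − 0.483 × 55.2200 = 778.5187

778.519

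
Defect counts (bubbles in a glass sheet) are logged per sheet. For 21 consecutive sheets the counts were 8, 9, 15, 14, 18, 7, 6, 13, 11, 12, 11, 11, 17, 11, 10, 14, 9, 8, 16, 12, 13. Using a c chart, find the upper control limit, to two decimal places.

21.91

c̄ = (8 + 9 + 15 + 14 + 18 + 7 + 6 + 13 + 11 + 12 + 11 + 11 + 17 + 11 + 10 + 14 + 9 + 8 + 16 + 12 + 13) / 21 = 245 / 21 = 11.6667
UCL = c̄ + 3√c̄ = 11.6667 + 3 × √11.6667 = 11.6667 + 3 × 3.4157 = 21.9136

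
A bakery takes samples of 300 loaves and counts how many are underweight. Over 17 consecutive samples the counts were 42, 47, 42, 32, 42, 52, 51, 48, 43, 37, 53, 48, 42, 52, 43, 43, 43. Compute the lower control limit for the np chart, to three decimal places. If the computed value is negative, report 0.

p̄ = Σdᵢ / (k·n) = 760 / (17 × 300) = 0.14902
LCL = np̄ − 3·√(np̄(1−p̄)) = 44.7059 − 3 × 6.1680 = 26.2020

26.202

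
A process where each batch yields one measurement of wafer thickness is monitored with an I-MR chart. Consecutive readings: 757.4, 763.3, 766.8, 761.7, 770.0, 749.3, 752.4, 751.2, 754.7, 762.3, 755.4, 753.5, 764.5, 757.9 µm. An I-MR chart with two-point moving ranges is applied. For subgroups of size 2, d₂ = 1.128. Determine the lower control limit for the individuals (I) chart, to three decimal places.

X̄ = (757.4 + 763.3 + 766.8 + 761.7 + 770.0 + 749.3 + 752.4 + 751.2 + 754.7 + 762.3 + 755.4 + 753.5 + 764.5 + 757.9) / 14 = 758.6000
Moving ranges: 5.9, 3.5, 5.1, 8.3, 20.7, 3.1, 1.2, 3.5, 7.6, 6.9, 1.9, 11.0, 6.6; M̄R̄ = 85.3000 / 13 = 6.5615
LCL = X̄ − 3·M̄R̄/d₂ = 758.6000 − 3 × 6.5615 / 1.128 = 741.1491

741.149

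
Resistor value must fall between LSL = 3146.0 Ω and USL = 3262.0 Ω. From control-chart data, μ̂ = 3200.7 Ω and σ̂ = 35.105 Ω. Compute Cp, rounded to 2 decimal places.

0.55

Cp = (USL − LSL) / (6σ̂) = (3262.0 − 3146.0) / (6 × 35.105) = 116.0000 / 210.6300 = 0.5507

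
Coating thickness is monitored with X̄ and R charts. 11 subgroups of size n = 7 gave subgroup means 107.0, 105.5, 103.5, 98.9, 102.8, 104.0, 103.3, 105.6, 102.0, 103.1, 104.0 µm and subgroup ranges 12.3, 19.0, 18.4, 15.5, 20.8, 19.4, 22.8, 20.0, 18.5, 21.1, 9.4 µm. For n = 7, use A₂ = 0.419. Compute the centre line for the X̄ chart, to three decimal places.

X̄̄ = (107.0 + 105.5 + 103.5 + 98.9 + 102.8 + 104.0 + 103.3 + 105.6 + 102.0 + 103.1 + 104.0) / 11 = 1139.7000 / 11 = 103.6091
CL = X̄̄ = 103.6091

103.609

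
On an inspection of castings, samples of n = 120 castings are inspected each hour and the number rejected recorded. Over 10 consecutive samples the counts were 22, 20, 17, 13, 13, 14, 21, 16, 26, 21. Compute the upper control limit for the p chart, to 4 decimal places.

p̄ = Σdᵢ / (k·n) = 183 / (10 × 120) = 0.15250
UCL = p̄ + 3·√(p̄(1−p̄)/n) = 0.15250 + 3 × √(0.15250×0.84750/120) = 0.15250 + 3 × 0.03282 = 0.25095

0.2510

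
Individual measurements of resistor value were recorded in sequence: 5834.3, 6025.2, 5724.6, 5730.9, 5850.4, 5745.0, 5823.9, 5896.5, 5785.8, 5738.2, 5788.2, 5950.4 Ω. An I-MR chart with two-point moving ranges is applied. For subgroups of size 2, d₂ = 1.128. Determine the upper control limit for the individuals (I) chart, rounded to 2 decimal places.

X̄ = (5834.3 + 6025.2 + 5724.6 + 5730.9 + 5850.4 + 5745.0 + 5823.9 + 5896.5 + 5785.8 + 5738.2 + 5788.2 + 5950.4) / 12 = 5824.4500
Moving ranges: 190.9, 300.6, 6.3, 119.5, 105.4, 78.9, 72.6, 110.7, 47.6, 50.0, 162.2; M̄R̄ = 1244.7000 / 11 = 113.1545
UCL = X̄ + 3·M̄R̄/d₂ = 5824.4500 + 3 × 113.1545 / 1.128 = 6125.3929

6125.39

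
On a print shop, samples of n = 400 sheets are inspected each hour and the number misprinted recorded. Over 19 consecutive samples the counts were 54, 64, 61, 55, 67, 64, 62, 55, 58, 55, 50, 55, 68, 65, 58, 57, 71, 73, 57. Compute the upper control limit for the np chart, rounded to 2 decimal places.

p̄ = Σdᵢ / (k·n) = 1149 / (19 × 400) = 0.15118
UCL = np̄ + 3·√(np̄(1−p̄)) = 60.4737 + 3 × √(60.4737×0.84882) = 60.4737 + 3 × 7.1646 = 81.9674

81.97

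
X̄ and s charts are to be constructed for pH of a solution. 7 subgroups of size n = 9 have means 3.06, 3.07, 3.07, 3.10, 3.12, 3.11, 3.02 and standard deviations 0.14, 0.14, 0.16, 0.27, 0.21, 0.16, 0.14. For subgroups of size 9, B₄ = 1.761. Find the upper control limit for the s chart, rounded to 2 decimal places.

s̄ = (0.14 + 0.14 + 0.16 + 0.27 + 0.21 + 0.16 + 0.14) / 7 = 0.1743
UCL_s = B₄·s̄ = 1.761 × 0.1743 = 0.3069

0.31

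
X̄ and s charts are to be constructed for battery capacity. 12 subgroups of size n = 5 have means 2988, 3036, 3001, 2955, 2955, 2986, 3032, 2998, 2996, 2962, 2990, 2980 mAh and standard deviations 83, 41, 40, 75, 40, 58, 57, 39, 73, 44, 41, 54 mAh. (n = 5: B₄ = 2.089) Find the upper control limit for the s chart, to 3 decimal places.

s̄ = (83 + 41 + 40 + 75 + 40 + 58 + 57 + 39 + 73 + 44 + 41 + 54) / 12 = 53.7500
UCL_s = B₄·s̄ = 2.089 × 53.7500 = 112.2837

112.284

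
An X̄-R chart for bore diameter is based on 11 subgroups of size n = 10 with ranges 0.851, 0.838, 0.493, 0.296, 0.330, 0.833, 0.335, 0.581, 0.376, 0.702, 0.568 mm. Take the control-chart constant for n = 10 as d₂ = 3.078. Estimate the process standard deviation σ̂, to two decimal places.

R̄ = (0.851 + 0.838 + 0.493 + 0.296 + 0.330 + 0.833 + 0.335 + 0.581 + 0.376 + 0.702 + 0.568) / 11 = 0.5639
σ̂ = R̄ / d₂ = 0.5639 / 3.078 = 0.1832

0.18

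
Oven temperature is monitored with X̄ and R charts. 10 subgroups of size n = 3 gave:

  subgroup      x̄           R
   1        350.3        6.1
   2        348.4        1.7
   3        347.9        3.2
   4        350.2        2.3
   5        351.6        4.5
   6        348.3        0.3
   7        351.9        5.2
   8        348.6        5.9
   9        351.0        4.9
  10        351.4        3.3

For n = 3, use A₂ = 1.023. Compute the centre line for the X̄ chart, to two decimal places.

X̄̄ = (350.3 + 348.4 + 347.9 + 350.2 + 351.6 + 348.3 + 351.9 + 348.6 + 351.0 + 351.4) / 10 = 3499.6000 / 10 = 349.9600
CL = X̄̄ = 349.9600

349.96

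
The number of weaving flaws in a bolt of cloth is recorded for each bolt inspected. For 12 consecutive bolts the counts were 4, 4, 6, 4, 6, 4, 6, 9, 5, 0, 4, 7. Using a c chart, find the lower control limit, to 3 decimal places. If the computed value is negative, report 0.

0.000

c̄ = (4 + 4 + 6 + 4 + 6 + 4 + 6 + 9 + 5 + 0 + 4 + 7) / 12 = 59 / 12 = 4.9167
LCL = c̄ − 3√c̄ = 4.9167 − 3 × 2.2174 = -1.7354 → 0 (cannot be negative)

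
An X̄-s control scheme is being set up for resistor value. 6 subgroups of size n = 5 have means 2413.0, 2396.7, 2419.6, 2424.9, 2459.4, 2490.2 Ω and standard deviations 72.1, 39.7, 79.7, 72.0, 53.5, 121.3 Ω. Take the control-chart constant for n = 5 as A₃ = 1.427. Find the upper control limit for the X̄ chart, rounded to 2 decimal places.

X̄̄ = (2413.0 + 2396.7 + 2419.6 + 2424.9 + 2459.4 + 2490.2) / 6 = 2433.9667
s̄ = (72.1 + 39.7 + 79.7 + 72.0 + 53.5 + 121.3) / 6 = 73.0500
UCL = X̄̄ + A₃·s̄ = 2433.9667 + 1.427 × 73.0500 = 2538.2090

2538.21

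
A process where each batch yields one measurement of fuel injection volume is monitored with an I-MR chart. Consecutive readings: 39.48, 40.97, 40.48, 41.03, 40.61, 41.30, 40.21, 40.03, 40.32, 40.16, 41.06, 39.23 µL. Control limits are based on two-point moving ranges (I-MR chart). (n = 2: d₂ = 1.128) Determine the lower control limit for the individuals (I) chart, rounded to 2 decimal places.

X̄ = (39.48 + 40.97 + 40.48 + 41.03 + 40.61 + 41.30 + 40.21 + 40.03 + 40.32 + 40.16 + 41.06 + 39.23) / 12 = 40.4067
Moving ranges: 1.49, 0.49, 0.55, 0.42, 0.69, 1.09, 0.18, 0.29, 0.16, 0.90, 1.83; M̄R̄ = 8.0900 / 11 = 0.7355
LCL = X̄ − 3·M̄R̄/d₂ = 40.4067 − 3 × 0.7355 / 1.128 = 38.4507

38.45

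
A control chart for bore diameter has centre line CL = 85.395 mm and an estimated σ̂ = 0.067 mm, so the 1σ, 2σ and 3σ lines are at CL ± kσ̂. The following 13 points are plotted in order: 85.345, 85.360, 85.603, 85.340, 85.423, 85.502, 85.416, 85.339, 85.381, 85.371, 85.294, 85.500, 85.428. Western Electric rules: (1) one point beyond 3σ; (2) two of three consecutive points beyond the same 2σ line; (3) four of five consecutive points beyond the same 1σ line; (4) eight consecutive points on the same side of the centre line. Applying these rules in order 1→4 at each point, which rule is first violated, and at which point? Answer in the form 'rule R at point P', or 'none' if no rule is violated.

rule 1 at point 3

Zone of each point (C = within 1σ̂, B = 1σ̂–2σ̂, A = 2σ̂–3σ̂, * = beyond 3σ̂; sign = side of CL): 1:-C, 2:-C, 3:+*, 4:-C, 5:+C, 6:+B, 7:+C, 8:-C, 9:-C, 10:-C, 11:-B, 12:+B, 13:+C
Rule 1 (one point beyond the 3σ limits) is satisfied at point 3.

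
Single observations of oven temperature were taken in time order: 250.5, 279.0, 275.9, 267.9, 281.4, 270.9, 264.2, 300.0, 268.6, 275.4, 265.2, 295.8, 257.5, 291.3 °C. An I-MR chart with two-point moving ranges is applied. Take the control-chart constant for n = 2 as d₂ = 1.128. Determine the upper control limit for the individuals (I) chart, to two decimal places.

X̄ = (250.5 + 279.0 + 275.9 + 267.9 + 281.4 + 270.9 + 264.2 + 300.0 + 268.6 + 275.4 + 265.2 + 295.8 + 257.5 + 291.3) / 14 = 274.5429
Moving ranges: 28.5, 3.1, 8.0, 13.5, 10.5, 6.7, 35.8, 31.4, 6.8, 10.2, 30.6, 38.3, 33.8; M̄R̄ = 257.2000 / 13 = 19.7846
UCL = X̄ + 3·M̄R̄/d₂ = 274.5429 + 3 × 19.7846 / 1.128 = 327.1615

327.16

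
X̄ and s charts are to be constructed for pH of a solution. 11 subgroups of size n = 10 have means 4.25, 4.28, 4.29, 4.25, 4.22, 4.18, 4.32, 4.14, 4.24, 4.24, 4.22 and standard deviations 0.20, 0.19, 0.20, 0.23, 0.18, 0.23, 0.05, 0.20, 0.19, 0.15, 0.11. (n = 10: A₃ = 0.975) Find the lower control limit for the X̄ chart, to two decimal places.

4.07

X̄̄ = (4.25 + 4.28 + 4.29 + 4.25 + 4.22 + 4.18 + 4.32 + 4.14 + 4.24 + 4.24 + 4.22) / 11 = 4.2391
s̄ = (0.20 + 0.19 + 0.20 + 0.23 + 0.18 + 0.23 + 0.05 + 0.20 + 0.19 + 0.15 + 0.11) / 11 = 0.1755
LCL = X̄̄ − A₃·s̄ = 4.2391 − 0.975 × 0.1755 = 4.0680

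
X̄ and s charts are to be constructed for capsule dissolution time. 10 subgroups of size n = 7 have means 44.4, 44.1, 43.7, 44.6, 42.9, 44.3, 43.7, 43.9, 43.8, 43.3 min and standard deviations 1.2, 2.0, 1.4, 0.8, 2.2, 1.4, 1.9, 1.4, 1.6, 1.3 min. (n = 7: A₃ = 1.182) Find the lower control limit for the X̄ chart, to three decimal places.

42.073

X̄̄ = (44.4 + 44.1 + 43.7 + 44.6 + 42.9 + 44.3 + 43.7 + 43.9 + 43.8 + 43.3) / 10 = 43.8700
s̄ = (1.2 + 2.0 + 1.4 + 0.8 + 2.2 + 1.4 + 1.9 + 1.4 + 1.6 + 1.3) / 10 = 1.5200
LCL = X̄̄ − A₃·s̄ = 43.8700 − 1.182 × 1.5200 = 42.0734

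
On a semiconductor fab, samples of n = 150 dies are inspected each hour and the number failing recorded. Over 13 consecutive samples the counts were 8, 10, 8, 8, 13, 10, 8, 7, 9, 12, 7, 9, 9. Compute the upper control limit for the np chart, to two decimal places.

17.84

p̄ = Σdᵢ / (k·n) = 118 / (13 × 150) = 0.06051
UCL = np̄ + 3·√(np̄(1−p̄)) = 9.0769 + 3 × √(9.0769×0.93949) = 9.0769 + 3 × 2.9202 = 17.8376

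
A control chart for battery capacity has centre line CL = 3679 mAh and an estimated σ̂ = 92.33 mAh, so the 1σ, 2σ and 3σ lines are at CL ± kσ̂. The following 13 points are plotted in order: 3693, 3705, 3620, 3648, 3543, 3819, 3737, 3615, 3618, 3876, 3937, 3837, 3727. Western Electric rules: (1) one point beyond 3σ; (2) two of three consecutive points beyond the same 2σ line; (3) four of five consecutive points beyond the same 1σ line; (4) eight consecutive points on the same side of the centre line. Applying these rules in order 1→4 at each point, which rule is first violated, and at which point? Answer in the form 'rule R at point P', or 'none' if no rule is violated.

Zone of each point (C = within 1σ̂, B = 1σ̂–2σ̂, A = 2σ̂–3σ̂, * = beyond 3σ̂; sign = side of CL): 1:+C, 2:+C, 3:-C, 4:-C, 5:-B, 6:+B, 7:+C, 8:-C, 9:-C, 10:+A, 11:+A, 12:+B, 13:+C
Rule 2 (two of three consecutive points beyond the same 2σ limit) is satisfied at point 11.

rule 2 at point 11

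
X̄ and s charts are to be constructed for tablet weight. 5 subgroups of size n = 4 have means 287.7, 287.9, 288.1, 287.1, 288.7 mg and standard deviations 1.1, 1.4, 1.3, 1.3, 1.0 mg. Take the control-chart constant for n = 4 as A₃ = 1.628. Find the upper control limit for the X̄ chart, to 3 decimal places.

289.886

X̄̄ = (287.7 + 287.9 + 288.1 + 287.1 + 288.7) / 5 = 287.9000
s̄ = (1.1 + 1.4 + 1.3 + 1.3 + 1.0) / 5 = 1.2200
UCL = X̄̄ + A₃·s̄ = 287.9000 + 1.628 × 1.2200 = 289.8862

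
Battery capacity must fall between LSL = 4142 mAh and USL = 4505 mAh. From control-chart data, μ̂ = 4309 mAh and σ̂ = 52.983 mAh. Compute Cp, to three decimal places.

Cp = (USL − LSL) / (6σ̂) = (4505 − 4142) / (6 × 52.983) = 363.0000 / 317.8980 = 1.1419

1.142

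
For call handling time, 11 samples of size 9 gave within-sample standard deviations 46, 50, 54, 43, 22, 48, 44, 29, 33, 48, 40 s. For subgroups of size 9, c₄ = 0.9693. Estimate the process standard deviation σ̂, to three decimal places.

42.861

s̄ = (46 + 50 + 54 + 43 + 22 + 48 + 44 + 29 + 33 + 48 + 40) / 11 = 41.5455
σ̂ = s̄ / c₄ = 41.5455 / 0.9693 = 42.8613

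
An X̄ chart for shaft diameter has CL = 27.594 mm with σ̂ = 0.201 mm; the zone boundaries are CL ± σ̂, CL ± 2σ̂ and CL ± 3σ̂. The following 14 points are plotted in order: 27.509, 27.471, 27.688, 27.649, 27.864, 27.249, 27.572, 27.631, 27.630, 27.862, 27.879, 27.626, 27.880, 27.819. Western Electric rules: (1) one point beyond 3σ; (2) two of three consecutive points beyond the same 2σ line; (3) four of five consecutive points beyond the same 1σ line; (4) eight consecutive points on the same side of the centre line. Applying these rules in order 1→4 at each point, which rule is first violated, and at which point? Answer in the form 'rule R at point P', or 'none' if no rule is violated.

rule 3 at point 14

Zone of each point (C = within 1σ̂, B = 1σ̂–2σ̂, A = 2σ̂–3σ̂, * = beyond 3σ̂; sign = side of CL): 1:-C, 2:-C, 3:+C, 4:+C, 5:+B, 6:-B, 7:-C, 8:+C, 9:+C, 10:+B, 11:+B, 12:+C, 13:+B, 14:+B
Rule 3 (four of five consecutive points beyond the same 1σ limit) is satisfied at point 14.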